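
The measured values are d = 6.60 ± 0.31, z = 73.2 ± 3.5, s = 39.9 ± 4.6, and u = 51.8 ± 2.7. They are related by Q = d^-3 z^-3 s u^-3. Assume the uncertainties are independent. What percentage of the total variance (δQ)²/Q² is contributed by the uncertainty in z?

26.3%

(δQ/Q)² = (-3·δd/d)² + (-3·δz/z)² + (1·δs/s)² + (-3·δu/u)²
  d term: (-3×0.0470)² = 0.0199
  z term: (-3×0.0478)² = 0.0206
  s term: (1×0.115)² = 0.0133
  u term: (-3×0.0521)² = 0.0245
Total = 0.0782. Share from z = 0.0206/0.0782 = 0.263.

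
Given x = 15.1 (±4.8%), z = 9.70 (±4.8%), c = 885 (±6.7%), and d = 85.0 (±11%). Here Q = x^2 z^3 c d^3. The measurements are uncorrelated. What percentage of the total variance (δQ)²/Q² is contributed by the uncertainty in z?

(δQ/Q)² = (2·δx/x)² + (3·δz/z)² + (1·δc/c)² + (3·δd/d)²
  x term: (2×0.0480)² = 0.00922
  z term: (3×0.0480)² = 0.0207
  c term: (1×0.0670)² = 0.00449
  d term: (3×0.110)² = 0.109
Total = 0.143. Share from z = 0.0207/0.143 = 0.145.

14.5%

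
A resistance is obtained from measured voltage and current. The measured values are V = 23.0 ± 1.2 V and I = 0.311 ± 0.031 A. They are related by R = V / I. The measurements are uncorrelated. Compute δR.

8.32 Ω

R is a product of powers, so relative uncertainties combine in quadrature:
  (1·δV/V)² = (1×0.0522)² = 0.00272;  (-1·δI/I)² = (-1×0.0997)² = 0.00994
δR/R = √(0.0127) = 0.113
R = 74.0 Ω, so δR = 0.113 × 74.0 = 8.32 Ω.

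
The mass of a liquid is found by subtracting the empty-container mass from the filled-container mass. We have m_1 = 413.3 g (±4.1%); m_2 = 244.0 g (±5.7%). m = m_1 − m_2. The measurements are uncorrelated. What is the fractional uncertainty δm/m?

0.129

Each term contributes (cᵢ δxᵢ)² to (δm)²:
  (δm_1)² = 287;  (δm_2)² = 193
δm = √(481) = 21.9 g
m = 169.3 g, so δm/m = 21.9/169.3 = 0.129.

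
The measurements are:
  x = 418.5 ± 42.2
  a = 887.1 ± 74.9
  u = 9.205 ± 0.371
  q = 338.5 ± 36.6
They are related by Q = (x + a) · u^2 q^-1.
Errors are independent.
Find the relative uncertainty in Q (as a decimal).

Let w = x + a = 1306. δw = √(δx² + δa²) = √(1780 + 5610) = 86.0, so δw/w = 0.0658.
Q is then a monomial in w, u, q:
δQ/Q = √((δw/w)² + (2·δu/u)² + (-1·δq/q)²) = √(0.00434 + 0.00650 + 0.0117) = 0.150

0.150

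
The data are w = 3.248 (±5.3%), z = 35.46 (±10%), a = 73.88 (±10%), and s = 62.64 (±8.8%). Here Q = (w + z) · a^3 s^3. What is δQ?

1.57e+12

Let u = w + z = 38.71. δu = √(δw² + δz²) = √(0.0296 + 12.6) = 3.55, so δu/u = 0.0917.
Q is then a monomial in u, a, s:
δQ/Q = √((δu/u)² + (3·δa/a)² + (3·δs/s)²) = √(0.00841 + 0.0900 + 0.0697) = 0.410
Q = 3.837e+12, so δQ = 0.410 × 3.837e+12 = 1.57e+12.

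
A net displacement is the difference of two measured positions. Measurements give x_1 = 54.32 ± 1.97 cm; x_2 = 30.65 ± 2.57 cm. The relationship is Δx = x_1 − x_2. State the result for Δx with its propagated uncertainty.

Δx is a linear combination, so absolute uncertainties add in quadrature:
  (δx_1)² = 3.88;  (δx_2)² = 6.60
δΔx = √(10.5) = 3.24 cm
Δx = 23.67 cm.

23.67 ± 3.24 cm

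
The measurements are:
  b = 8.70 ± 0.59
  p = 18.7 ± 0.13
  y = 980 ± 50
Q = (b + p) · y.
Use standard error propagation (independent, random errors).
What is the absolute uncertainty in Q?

1490

Let u = b + p = 27.4. δu = √(δb² + δp²) = √(0.348 + 0.0169) = 0.604, so δu/u = 0.0220.
Q is then a monomial in u, y:
δQ/Q = √((δu/u)² + (1·δy/y)²) = √(0.000486 + 0.00260) = 0.0556
Q = 26900, so δQ = 0.0556 × 26900 = 1490.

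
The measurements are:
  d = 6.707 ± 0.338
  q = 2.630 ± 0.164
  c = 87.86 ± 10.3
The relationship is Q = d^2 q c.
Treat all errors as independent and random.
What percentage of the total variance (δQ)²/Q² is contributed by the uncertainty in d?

36.6%

(δQ/Q)² = (2·δd/d)² + (1·δq/q)² + (1·δc/c)²
  d term: (2×0.0504)² = 0.0102
  q term: (1×0.0624)² = 0.00389
  c term: (1×0.117)² = 0.0137
Total = 0.0278. Share from d = 0.0102/0.0278 = 0.366.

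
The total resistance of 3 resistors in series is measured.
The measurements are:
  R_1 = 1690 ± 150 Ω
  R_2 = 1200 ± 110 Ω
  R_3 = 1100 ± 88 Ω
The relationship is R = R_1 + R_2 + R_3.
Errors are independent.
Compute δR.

Absolute uncertainties add in quadrature for a linear combination:
  (δR_1)² = 22500;  (δR_2)² = 12100;  (δR_3)² = 7740
δR = √(42300) = 206 Ω

206 Ω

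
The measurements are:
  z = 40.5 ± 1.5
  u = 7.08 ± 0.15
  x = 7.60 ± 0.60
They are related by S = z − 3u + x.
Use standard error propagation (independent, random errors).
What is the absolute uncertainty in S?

S is a linear combination, so absolute uncertainties add in quadrature:
  (δz)² = 2.25;  (3·δu)² = 0.202;  (δx)² = 0.360
δS = √(2.81) = 1.68

1.68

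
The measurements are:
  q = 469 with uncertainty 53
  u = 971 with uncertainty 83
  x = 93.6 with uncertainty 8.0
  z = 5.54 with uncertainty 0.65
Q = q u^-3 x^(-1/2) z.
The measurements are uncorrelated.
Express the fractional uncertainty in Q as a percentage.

Since Q is a product/quotient, work with relative uncertainties:
  (1·δq/q)² = (1×0.113)² = 0.0128;  (-3·δu/u)² = (-3×0.0855)² = 0.0658;  (−½·δx/x)² = (-0.5×0.0855)² = 0.00183;  (1·δz/z)² = (1×0.117)² = 0.0138
δQ/Q = √(0.0941) = 0.307

30.7%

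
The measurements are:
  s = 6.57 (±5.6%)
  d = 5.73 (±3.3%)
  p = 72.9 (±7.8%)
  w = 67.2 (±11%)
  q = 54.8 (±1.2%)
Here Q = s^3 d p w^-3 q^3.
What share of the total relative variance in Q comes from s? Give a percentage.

(δQ/Q)² = (3·δs/s)² + (1·δd/d)² + (1·δp/p)² + (-3·δw/w)² + (3·δq/q)²
  s term: (3×0.0560)² = 0.0282
  d term: (1×0.0330)² = 0.00109
  p term: (1×0.0780)² = 0.00608
  w term: (-3×0.110)² = 0.109
  q term: (3×0.0120)² = 0.00130
Total = 0.146. Share from s = 0.0282/0.146 = 0.194.

19.4%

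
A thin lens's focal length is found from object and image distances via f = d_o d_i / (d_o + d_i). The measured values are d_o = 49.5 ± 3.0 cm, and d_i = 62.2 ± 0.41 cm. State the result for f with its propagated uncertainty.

27.6 ± 0.934 cm

∂f/∂d_o = (d_i/(d_o+d_i))² = 0.310;  ∂f/∂d_i = (d_o/(d_o+d_i))² = 0.196
δf = √((∂f/∂d_o · δd_o)² + (∂f/∂d_i · δd_i)²) = √(0.865 + 0.00648) = 0.934 cm
f = 27.6 cm.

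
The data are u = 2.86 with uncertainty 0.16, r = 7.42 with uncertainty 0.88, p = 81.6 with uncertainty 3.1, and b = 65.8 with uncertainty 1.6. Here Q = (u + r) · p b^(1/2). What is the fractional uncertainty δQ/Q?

Let w = u + r = 10.3. δw = √(δu² + δr²) = √(0.0256 + 0.774) = 0.894, so δw/w = 0.0870.
Q is then a monomial in w, p, b:
δQ/Q = √((δw/w)² + (1·δp/p)² + (½·δb/b)²) = √(0.00757 + 0.00144 + 0.000148) = 0.0957

0.0957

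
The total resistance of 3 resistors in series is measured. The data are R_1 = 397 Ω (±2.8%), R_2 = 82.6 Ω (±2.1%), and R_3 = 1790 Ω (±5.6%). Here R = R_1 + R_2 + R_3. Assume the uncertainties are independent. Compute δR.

101 Ω

Absolute uncertainties add in quadrature for a linear combination:
  (δR_1)² = 124;  (δR_2)² = 3.01;  (δR_3)² = 10000
δR = √(10200) = 101 Ω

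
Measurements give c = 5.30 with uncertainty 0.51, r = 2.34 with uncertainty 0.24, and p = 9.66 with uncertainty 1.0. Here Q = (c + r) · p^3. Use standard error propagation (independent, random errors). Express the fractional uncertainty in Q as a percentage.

Let u = c + r = 7.64. δu = √(δc² + δr²) = √(0.260 + 0.0576) = 0.564, so δu/u = 0.0738.
Q is then a monomial in u, p:
δQ/Q = √((δu/u)² + (3·δp/p)²) = √(0.00544 + 0.0964) = 0.319

31.9%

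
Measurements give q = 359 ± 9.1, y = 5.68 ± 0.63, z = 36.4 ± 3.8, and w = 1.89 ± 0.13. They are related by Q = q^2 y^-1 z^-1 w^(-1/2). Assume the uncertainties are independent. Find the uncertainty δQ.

Since Q is a product/quotient, work with relative uncertainties:
  (2·δq/q)² = (2×0.0253)² = 0.00257;  (-1·δy/y)² = (-1×0.111)² = 0.0123;  (-1·δz/z)² = (-1×0.104)² = 0.0109;  (−½·δw/w)² = (-0.5×0.0688)² = 0.00118
δQ/Q = √(0.0270) = 0.164
Q = 453, so δQ = 0.164 × 453 = 74.4.

74.4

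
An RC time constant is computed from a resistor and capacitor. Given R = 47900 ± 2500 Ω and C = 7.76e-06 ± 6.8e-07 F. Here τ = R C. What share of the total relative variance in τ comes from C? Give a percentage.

(δτ/τ)² = (1·δR/R)² + (1·δC/C)²
  R term: (1×0.0522)² = 0.00272
  C term: (1×0.0876)² = 0.00768
Total = 0.0104. Share from C = 0.00768/0.0104 = 0.738.

73.8%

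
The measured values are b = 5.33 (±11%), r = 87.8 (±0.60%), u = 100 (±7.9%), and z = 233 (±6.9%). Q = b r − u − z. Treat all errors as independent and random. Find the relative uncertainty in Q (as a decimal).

0.404

Let p = b·r = 468. δp/p = √((1·δb/b)² + (1·δr/r)²) = √(0.0121 + 3.6e-05) = 0.110, so δp = 51.6.
Q = p − u − z: δQ = √(δp² + δu² + δz²) = √(2660 + 62.4 + 258) = 54.6
Q = 135, so δQ/Q = 54.6/135 = 0.404.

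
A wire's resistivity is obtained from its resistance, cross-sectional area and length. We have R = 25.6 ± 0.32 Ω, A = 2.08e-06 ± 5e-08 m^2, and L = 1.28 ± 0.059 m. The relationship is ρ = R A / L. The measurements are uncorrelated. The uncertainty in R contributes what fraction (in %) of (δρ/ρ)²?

(δρ/ρ)² = (1·δR/R)² + (1·δA/A)² + (-1·δL/L)²
  R term: (1×0.0125)² = 0.000156
  A term: (1×0.0240)² = 0.000578
  L term: (-1×0.0461)² = 0.00212
Total = 0.00286. Share from R = 0.000156/0.00286 = 0.0547.

5.47%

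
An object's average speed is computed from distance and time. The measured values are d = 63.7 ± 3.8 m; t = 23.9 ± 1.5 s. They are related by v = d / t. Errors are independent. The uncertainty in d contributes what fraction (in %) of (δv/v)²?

(δv/v)² = (1·δd/d)² + (-1·δt/t)²
  d term: (1×0.0597)² = 0.00356
  t term: (-1×0.0628)² = 0.00394
Total = 0.00750. Share from d = 0.00356/0.00750 = 0.475.

47.5%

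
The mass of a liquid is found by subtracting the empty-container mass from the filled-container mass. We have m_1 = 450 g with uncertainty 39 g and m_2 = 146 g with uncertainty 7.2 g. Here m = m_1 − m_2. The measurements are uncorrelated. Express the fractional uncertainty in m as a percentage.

13.0%

Each term contributes (cᵢ δxᵢ)² to (δm)²:
  (δm_1)² = 1520;  (δm_2)² = 51.8
δm = √(1570) = 39.7 g
m = 304 g, so δm/m = 39.7/304 = 0.130.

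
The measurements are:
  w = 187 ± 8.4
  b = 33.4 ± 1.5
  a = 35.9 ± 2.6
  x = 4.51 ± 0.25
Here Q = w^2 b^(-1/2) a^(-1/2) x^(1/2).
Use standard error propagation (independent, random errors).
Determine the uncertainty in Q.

221

Since Q is a product/quotient, work with relative uncertainties:
  (2·δw/w)² = (2×0.0449)² = 0.00807;  (−½·δb/b)² = (-0.5×0.0449)² = 0.000504;  (−½·δa/a)² = (-0.5×0.0724)² = 0.00131;  (½·δx/x)² = (0.5×0.0554)² = 0.000768
δQ/Q = √(0.0107) = 0.103
Q = 2140, so δQ = 0.103 × 2140 = 221.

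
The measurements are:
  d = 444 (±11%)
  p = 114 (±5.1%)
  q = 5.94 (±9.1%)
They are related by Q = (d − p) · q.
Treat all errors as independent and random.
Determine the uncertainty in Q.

342

Let u = d − p = 330. δu = √(δd² + δp²) = √(2390 + 33.8) = 49.2, so δu/u = 0.149.
Q is then a monomial in u, q:
δQ/Q = √((δu/u)² + (1·δq/q)²) = √(0.0222 + 0.00828) = 0.175
Q = 1960, so δQ = 0.175 × 1960 = 342.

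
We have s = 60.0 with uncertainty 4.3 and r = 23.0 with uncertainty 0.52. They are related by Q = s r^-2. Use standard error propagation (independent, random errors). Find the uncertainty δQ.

0.00961

Q is a product of powers, so relative uncertainties combine in quadrature:
  (1·δs/s)² = (1×0.0717)² = 0.00514;  (-2·δr/r)² = (-2×0.0226)² = 0.00204
δQ/Q = √(0.00718) = 0.0847
Q = 0.113, so δQ = 0.0847 × 0.113 = 0.00961.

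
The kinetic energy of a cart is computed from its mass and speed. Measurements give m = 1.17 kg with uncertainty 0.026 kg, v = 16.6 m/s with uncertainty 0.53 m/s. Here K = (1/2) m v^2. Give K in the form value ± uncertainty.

For a monomial K ∝ m, v^2, fractional errors add in quadrature:
  (1·δm/m)² = (1×0.0222)² = 0.000494;  (2·δv/v)² = (2×0.0319)² = 0.00408
δK/K = √(0.00457) = 0.0676
K = 161 J, so δK = 0.0676 × 161 = 10.9 J.

161 ± 10.9 J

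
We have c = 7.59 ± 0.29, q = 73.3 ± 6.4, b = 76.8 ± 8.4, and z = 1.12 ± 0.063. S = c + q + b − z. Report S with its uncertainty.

157 ± 10.6

For a sum/difference, combine absolute errors in quadrature:
  (δc)² = 0.0841;  (δq)² = 41.0;  (δb)² = 70.6;  (δz)² = 0.00397
δS = √(112) = 10.6
S = 157.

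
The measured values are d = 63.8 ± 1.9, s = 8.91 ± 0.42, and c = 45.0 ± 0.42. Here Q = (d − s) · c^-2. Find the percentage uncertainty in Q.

Let u = d − s = 54.9. δu = √(δd² + δs²) = √(3.61 + 0.176) = 1.95, so δu/u = 0.0355.
Q is then a monomial in u, c:
δQ/Q = √((δu/u)² + (-2·δc/c)²) = √(0.00126 + 0.000348) = 0.0401

4.01%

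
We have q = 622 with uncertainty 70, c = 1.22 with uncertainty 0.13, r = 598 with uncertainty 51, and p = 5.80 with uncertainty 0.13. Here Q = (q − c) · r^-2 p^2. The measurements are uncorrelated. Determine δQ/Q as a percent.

20.9%

Let u = q − c = 621. δu = √(δq² + δc²) = √(4900 + 0.0169) = 70.0, so δu/u = 0.113.
Q is then a monomial in u, r, p:
δQ/Q = √((δu/u)² + (-2·δr/r)² + (2·δp/p)²) = √(0.0127 + 0.0291 + 0.00201) = 0.209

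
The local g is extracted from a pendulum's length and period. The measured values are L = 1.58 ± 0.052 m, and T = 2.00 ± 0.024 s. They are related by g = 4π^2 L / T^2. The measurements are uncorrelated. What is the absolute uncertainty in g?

Each factor contributes (exponent × relative error)² to (δg/g)²:
  (1·δL/L)² = (1×0.0329)² = 0.00108;  (-2·δT/T)² = (-2×0.0120)² = 0.000576
δg/g = √(0.00166) = 0.0407
g = 15.6 m/s^2, so δg = 0.0407 × 15.6 = 0.635 m/s^2.

0.635 m/s^2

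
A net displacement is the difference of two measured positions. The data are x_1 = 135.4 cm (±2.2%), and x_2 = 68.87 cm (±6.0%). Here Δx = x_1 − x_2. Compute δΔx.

5.09 cm

Each term contributes (cᵢ δxᵢ)² to (δΔx)²:
  (δx_1)² = 8.87;  (δx_2)² = 17.1
δΔx = √(25.9) = 5.09 cm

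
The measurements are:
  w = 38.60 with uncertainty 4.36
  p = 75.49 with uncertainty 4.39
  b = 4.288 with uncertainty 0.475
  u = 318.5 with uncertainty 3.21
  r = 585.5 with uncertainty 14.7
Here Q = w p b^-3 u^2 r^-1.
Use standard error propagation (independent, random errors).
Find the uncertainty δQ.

Since Q is a product/quotient, work with relative uncertainties:
  (1·δw/w)² = (1×0.113)² = 0.0128;  (1·δp/p)² = (1×0.0582)² = 0.00338;  (-3·δb/b)² = (-3×0.111)² = 0.110;  (2·δu/u)² = (2×0.0101)² = 0.000406;  (-1·δr/r)² = (-1×0.0251)² = 0.000630
δQ/Q = √(0.128) = 0.357
Q = 6403, so δQ = 0.357 × 6403 = 2290.

2290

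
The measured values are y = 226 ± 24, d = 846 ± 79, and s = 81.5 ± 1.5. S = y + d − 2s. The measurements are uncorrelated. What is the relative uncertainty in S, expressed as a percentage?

Sums and differences: (δS)² = Σ (cᵢ δxᵢ)².
  (δy)² = 576;  (δd)² = 6240;  (2·δs)² = 9.00
δS = √(6830) = 82.6
S = 909, so δS/S = 82.6/909 = 0.0909.

9.09%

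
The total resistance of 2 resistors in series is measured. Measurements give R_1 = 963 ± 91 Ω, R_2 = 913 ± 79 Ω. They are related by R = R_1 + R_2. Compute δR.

Absolute uncertainties add in quadrature for a linear combination:
  (δR_1)² = 8280;  (δR_2)² = 6240
δR = √(14500) = 121 Ω

121 Ω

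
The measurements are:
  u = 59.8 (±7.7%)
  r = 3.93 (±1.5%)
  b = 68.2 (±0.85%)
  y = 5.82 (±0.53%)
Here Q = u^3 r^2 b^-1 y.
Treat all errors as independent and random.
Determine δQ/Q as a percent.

23.3%

Each factor contributes (exponent × relative error)² to (δQ/Q)²:
  (3·δu/u)² = (3×0.0770)² = 0.0534;  (2·δr/r)² = (2×0.0150)² = 0.000900;  (-1·δb/b)² = (-1×0.00850)² = 7.23e-05;  (1·δy/y)² = (1×0.00530)² = 2.81e-05
δQ/Q = √(0.0544) = 0.233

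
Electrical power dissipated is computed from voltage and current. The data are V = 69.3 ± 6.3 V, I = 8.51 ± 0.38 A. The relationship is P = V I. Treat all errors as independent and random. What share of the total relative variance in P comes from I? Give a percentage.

(δP/P)² = (1·δV/V)² + (1·δI/I)²
  V term: (1×0.0909)² = 0.00826
  I term: (1×0.0447)² = 0.00199
Total = 0.0103. Share from I = 0.00199/0.0103 = 0.194.

19.4%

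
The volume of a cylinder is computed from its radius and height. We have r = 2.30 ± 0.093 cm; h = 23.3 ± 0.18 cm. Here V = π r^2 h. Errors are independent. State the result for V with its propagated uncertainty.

For a monomial V ∝ r^2, h, fractional errors add in quadrature:
  (2·δr/r)² = (2×0.0404)² = 0.00654;  (1·δh/h)² = (1×0.00773)² = 5.97e-05
δV/V = √(0.00660) = 0.0812
V = 387 cm^3, so δV = 0.0812 × 387 = 31.5 cm^3.

387 ± 31.5 cm^3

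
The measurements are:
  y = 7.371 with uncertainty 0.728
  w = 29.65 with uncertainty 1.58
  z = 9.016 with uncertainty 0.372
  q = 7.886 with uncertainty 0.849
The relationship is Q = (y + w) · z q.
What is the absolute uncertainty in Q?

Let u = y + w = 37.02. δu = √(δy² + δw²) = √(0.530 + 2.50) = 1.74, so δu/u = 0.0470.
Q is then a monomial in u, z, q:
δQ/Q = √((δu/u)² + (1·δz/z)² + (1·δq/q)²) = √(0.00221 + 0.00170 + 0.0116) = 0.125
Q = 2632, so δQ = 0.125 × 2632 = 328.

328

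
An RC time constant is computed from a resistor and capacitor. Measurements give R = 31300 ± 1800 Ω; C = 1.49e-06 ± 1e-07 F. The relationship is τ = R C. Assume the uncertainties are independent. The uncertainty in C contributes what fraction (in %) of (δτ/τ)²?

(δτ/τ)² = (1·δR/R)² + (1·δC/C)²
  R term: (1×0.0575)² = 0.00331
  C term: (1×0.0671)² = 0.00450
Total = 0.00781. Share from C = 0.00450/0.00781 = 0.577.

57.7%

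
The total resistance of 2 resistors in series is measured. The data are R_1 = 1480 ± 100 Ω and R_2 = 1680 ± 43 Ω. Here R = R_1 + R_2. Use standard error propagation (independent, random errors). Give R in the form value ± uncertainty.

3160 ± 109 Ω

For a sum/difference, combine absolute errors in quadrature:
  (δR_1)² = 10000;  (δR_2)² = 1850
δR = √(11800) = 109 Ω
R = 3160 Ω.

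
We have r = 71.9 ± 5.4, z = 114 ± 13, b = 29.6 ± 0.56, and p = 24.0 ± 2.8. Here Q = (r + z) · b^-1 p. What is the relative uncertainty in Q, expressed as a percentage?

14.0%

Let u = r + z = 186. δu = √(δr² + δz²) = √(29.2 + 169) = 14.1, so δu/u = 0.0757.
Q is then a monomial in u, b, p:
δQ/Q = √((δu/u)² + (-1·δb/b)² + (1·δp/p)²) = √(0.00573 + 0.000358 + 0.0136) = 0.140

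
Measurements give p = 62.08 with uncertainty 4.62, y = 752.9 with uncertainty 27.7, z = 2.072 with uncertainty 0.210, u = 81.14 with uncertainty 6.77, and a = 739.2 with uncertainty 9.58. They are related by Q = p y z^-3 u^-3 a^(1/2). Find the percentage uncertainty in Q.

40.3%

Relative error in a monomial: (δQ/Q)² = Σ (nᵢ · δxᵢ/xᵢ)².
  (1·δp/p)² = (1×0.0744)² = 0.00554;  (1·δy/y)² = (1×0.0368)² = 0.00135;  (-3·δz/z)² = (-3×0.101)² = 0.0924;  (-3·δu/u)² = (-3×0.0834)² = 0.0627;  (½·δa/a)² = (0.5×0.0130)² = 4.2e-05
δQ/Q = √(0.162) = 0.403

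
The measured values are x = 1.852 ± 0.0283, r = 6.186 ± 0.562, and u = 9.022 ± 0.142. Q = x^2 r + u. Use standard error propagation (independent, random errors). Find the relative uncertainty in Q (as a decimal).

Let p = x^2·r = 21.22. δp/p = √((2·δx/x)² + (1·δr/r)²) = √(0.000934 + 0.00825) = 0.0959, so δp = 2.03.
Q = p + u: δQ = √(δp² + δu²) = √(4.14 + 0.0202) = 2.04
Q = 30.24, so δQ/Q = 2.04/30.24 = 0.0674.

0.0674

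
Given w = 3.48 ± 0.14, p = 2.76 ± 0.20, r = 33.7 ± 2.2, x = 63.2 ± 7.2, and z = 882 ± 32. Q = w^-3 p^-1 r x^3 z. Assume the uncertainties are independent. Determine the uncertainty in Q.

2.43e+07

Since Q is a product/quotient, work with relative uncertainties:
  (-3·δw/w)² = (-3×0.0402)² = 0.0146;  (-1·δp/p)² = (-1×0.0725)² = 0.00525;  (1·δr/r)² = (1×0.0653)² = 0.00426;  (3·δx/x)² = (3×0.114)² = 0.117;  (1·δz/z)² = (1×0.0363)² = 0.00132
δQ/Q = √(0.142) = 0.377
Q = 6.45e+07, so δQ = 0.377 × 6.45e+07 = 2.43e+07.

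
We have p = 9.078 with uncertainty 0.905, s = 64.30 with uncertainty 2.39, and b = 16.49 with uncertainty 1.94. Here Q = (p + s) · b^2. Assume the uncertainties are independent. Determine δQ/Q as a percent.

23.8%

Let u = p + s = 73.38. δu = √(δp² + δs²) = √(0.819 + 5.71) = 2.56, so δu/u = 0.0348.
Q is then a monomial in u, b:
δQ/Q = √((δu/u)² + (2·δb/b)²) = √(0.00121 + 0.0554) = 0.238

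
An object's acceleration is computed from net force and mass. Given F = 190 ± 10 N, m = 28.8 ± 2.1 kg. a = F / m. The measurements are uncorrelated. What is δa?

For a monomial a ∝ F, m^-1, fractional errors add in quadrature:
  (1·δF/F)² = (1×0.0526)² = 0.00277;  (-1·δm/m)² = (-1×0.0729)² = 0.00532
δa/a = √(0.00809) = 0.0899
a = 6.60 m/s^2, so δa = 0.0899 × 6.60 = 0.593 m/s^2.

0.593 m/s^2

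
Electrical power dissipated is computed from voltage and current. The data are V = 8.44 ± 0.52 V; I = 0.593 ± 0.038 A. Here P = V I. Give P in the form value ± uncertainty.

5.00 ± 0.445 W

Relative error in a monomial: (δP/P)² = Σ (nᵢ · δxᵢ/xᵢ)².
  (1·δV/V)² = (1×0.0616)² = 0.00380;  (1·δI/I)² = (1×0.0641)² = 0.00411
δP/P = √(0.00790) = 0.0889
P = 5.00 W, so δP = 0.0889 × 5.00 = 0.445 W.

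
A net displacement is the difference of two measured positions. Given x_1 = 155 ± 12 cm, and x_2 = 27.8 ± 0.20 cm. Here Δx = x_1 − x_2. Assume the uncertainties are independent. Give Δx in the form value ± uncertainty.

127 ± 12.0 cm

Sums and differences: (δΔx)² = Σ (cᵢ δxᵢ)².
  (δx_1)² = 144;  (δx_2)² = 0.0400
δΔx = √(144) = 12.0 cm
Δx = 127 cm.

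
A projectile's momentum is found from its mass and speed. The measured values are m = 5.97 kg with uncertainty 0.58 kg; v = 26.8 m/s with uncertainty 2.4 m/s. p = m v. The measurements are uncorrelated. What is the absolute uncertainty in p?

Each factor contributes (exponent × relative error)² to (δp/p)²:
  (1·δm/m)² = (1×0.0972)² = 0.00944;  (1·δv/v)² = (1×0.0896)² = 0.00802
δp/p = √(0.0175) = 0.132
p = 160 kg·m/s, so δp = 0.132 × 160 = 21.1 kg·m/s.

21.1 kg·m/s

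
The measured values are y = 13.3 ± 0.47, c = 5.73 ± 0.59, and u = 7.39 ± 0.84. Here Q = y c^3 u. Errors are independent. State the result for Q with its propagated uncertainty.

Each factor contributes (exponent × relative error)² to (δQ/Q)²:
  (1·δy/y)² = (1×0.0353)² = 0.00125;  (3·δc/c)² = (3×0.103)² = 0.0954;  (1·δu/u)² = (1×0.114)² = 0.0129
δQ/Q = √(0.110) = 0.331
Q = 18500, so δQ = 0.331 × 18500 = 6120.

18500 ± 6120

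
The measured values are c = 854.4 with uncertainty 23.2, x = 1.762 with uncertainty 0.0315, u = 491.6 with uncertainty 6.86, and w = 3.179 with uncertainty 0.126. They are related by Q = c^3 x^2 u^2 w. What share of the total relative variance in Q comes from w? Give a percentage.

(δQ/Q)² = (3·δc/c)² + (2·δx/x)² + (2·δu/u)² + (1·δw/w)²
  c term: (3×0.0272)² = 0.00664
  x term: (2×0.0179)² = 0.00128
  u term: (2×0.0140)² = 0.000779
  w term: (1×0.0396)² = 0.00157
Total = 0.0103. Share from w = 0.00157/0.0103 = 0.153.

15.3%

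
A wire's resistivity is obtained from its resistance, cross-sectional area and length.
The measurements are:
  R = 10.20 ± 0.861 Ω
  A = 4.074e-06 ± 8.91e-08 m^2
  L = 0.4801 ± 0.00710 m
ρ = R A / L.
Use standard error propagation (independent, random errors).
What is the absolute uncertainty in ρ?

Each factor contributes (exponent × relative error)² to (δρ/ρ)²:
  (1·δR/R)² = (1×0.0844)² = 0.00713;  (1·δA/A)² = (1×0.0219)² = 0.000478;  (-1·δL/L)² = (-1×0.0148)² = 0.000219
δρ/ρ = √(0.00782) = 0.0884
ρ = 8.655e-05 Ω·m, so δρ = 0.0884 × 8.655e-05 = 7.66e-06 Ω·m.

7.66e-06 Ω·m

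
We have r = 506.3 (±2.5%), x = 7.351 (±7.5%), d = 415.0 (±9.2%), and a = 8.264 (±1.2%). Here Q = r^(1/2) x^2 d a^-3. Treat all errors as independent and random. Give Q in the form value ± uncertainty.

Relative error in a monomial: (δQ/Q)² = Σ (nᵢ · δxᵢ/xᵢ)².
  (½·δr/r)² = (0.5×0.0250)² = 0.000156;  (2·δx/x)² = (2×0.0750)² = 0.0225;  (1·δd/d)² = (1×0.0920)² = 0.00846;  (-3·δa/a)² = (-3×0.0120)² = 0.00130
δQ/Q = √(0.0324) = 0.180
Q = 894.1, so δQ = 0.180 × 894.1 = 161.

894.1 ± 161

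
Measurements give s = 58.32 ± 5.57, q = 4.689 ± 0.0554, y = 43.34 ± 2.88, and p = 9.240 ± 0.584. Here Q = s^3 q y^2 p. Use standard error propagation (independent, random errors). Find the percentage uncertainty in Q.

Each factor contributes (exponent × relative error)² to (δQ/Q)²:
  (3·δs/s)² = (3×0.0955)² = 0.0821;  (1·δq/q)² = (1×0.0118)² = 0.000140;  (2·δy/y)² = (2×0.0665)² = 0.0177;  (1·δp/p)² = (1×0.0632)² = 0.00399
δQ/Q = √(0.104) = 0.322

32.2%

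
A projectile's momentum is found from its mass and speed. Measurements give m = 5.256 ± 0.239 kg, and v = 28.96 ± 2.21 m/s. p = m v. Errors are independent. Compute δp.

Each factor contributes (exponent × relative error)² to (δp/p)²:
  (1·δm/m)² = (1×0.0455)² = 0.00207;  (1·δv/v)² = (1×0.0763)² = 0.00582
δp/p = √(0.00789) = 0.0888
p = 152.2 kg·m/s, so δp = 0.0888 × 152.2 = 13.5 kg·m/s.

13.5 kg·m/s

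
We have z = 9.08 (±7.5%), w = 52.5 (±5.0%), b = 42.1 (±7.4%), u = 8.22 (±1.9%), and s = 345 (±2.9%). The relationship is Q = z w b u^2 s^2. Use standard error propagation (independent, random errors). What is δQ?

Products/powers → add relative errors in quadrature, weighted by exponent:
  (1·δz/z)² = (1×0.0750)² = 0.00562;  (1·δw/w)² = (1×0.0500)² = 0.00250;  (1·δb/b)² = (1×0.0740)² = 0.00548;  (2·δu/u)² = (2×0.0190)² = 0.00144;  (2·δs/s)² = (2×0.0290)² = 0.00336
δQ/Q = √(0.0184) = 0.136
Q = 1.61e+11, so δQ = 0.136 × 1.61e+11 = 2.19e+10.

2.19e+10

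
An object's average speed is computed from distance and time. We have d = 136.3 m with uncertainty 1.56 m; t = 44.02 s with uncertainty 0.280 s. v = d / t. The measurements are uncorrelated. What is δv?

0.0405 m/s

Relative error in a monomial: (δv/v)² = Σ (nᵢ · δxᵢ/xᵢ)².
  (1·δd/d)² = (1×0.0114)² = 0.000131;  (-1·δt/t)² = (-1×0.00636)² = 4.05e-05
δv/v = √(0.000171) = 0.0131
v = 3.096 m/s, so δv = 0.0131 × 3.096 = 0.0405 m/s.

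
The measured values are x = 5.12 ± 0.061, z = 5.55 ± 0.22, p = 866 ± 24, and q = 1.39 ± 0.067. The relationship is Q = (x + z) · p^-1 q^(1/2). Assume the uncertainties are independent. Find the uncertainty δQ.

Let u = x + z = 10.7. δu = √(δx² + δz²) = √(0.00372 + 0.0484) = 0.228, so δu/u = 0.0214.
Q is then a monomial in u, p, q:
δQ/Q = √((δu/u)² + (-1·δp/p)² + (½·δq/q)²) = √(0.000458 + 0.000768 + 0.000581) = 0.0425
Q = 0.0145, so δQ = 0.0425 × 0.0145 = 0.000617.

0.000617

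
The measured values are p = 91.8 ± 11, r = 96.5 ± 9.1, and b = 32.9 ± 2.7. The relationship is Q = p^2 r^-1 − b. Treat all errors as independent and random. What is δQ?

Let w = p^2·r^-1 = 87.3. δw/w = √((2·δp/p)² + (-1·δr/r)²) = √(0.0574 + 0.00889) = 0.258, so δw = 22.5.
Q = w − b: δQ = √(δw² + δb²) = √(506 + 7.29) = 22.7

22.7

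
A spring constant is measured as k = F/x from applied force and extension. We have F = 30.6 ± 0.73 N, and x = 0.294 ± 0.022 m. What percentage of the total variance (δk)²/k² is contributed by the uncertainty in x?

(δk/k)² = (1·δF/F)² + (-1·δx/x)²
  F term: (1×0.0239)² = 0.000569
  x term: (-1×0.0748)² = 0.00560
Total = 0.00617. Share from x = 0.00560/0.00617 = 0.908.

90.8%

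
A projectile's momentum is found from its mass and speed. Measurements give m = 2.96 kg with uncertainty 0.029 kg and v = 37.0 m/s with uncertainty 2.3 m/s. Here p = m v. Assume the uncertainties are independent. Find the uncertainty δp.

Relative error in a monomial: (δp/p)² = Σ (nᵢ · δxᵢ/xᵢ)².
  (1·δm/m)² = (1×0.00980)² = 9.6e-05;  (1·δv/v)² = (1×0.0622)² = 0.00386
δp/p = √(0.00396) = 0.0629
p = 110 kg·m/s, so δp = 0.0629 × 110 = 6.89 kg·m/s.

6.89 kg·m/s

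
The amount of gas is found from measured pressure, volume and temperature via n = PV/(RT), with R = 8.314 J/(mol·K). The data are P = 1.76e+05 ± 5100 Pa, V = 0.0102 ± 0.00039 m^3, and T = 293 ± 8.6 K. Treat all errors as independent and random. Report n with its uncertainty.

0.737 ± 0.0414 mol

Since n is a product/quotient, work with relative uncertainties:
  (1·δP/P)² = (1×0.0290)² = 0.000840;  (1·δV/V)² = (1×0.0382)² = 0.00146;  (-1·δT/T)² = (-1×0.0294)² = 0.000862
δn/n = √(0.00316) = 0.0562
n = 0.737 mol, so δn = 0.0562 × 0.737 = 0.0414 mol.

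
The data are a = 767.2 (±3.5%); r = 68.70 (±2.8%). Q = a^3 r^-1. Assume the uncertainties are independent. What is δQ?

7.14e+05

Products/powers → add relative errors in quadrature, weighted by exponent:
  (3·δa/a)² = (3×0.0350)² = 0.0110;  (-1·δr/r)² = (-1×0.0280)² = 0.000784
δQ/Q = √(0.0118) = 0.109
Q = 6.573e+06, so δQ = 0.109 × 6.573e+06 = 7.14e+05.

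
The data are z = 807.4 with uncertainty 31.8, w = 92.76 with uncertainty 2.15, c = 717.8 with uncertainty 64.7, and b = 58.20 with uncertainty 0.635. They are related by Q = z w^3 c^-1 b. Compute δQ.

6.32e+06

Since Q is a product/quotient, work with relative uncertainties:
  (1·δz/z)² = (1×0.0394)² = 0.00155;  (3·δw/w)² = (3×0.0232)² = 0.00484;  (-1·δc/c)² = (-1×0.0901)² = 0.00812;  (1·δb/b)² = (1×0.0109)² = 0.000119
δQ/Q = √(0.0146) = 0.121
Q = 5.225e+07, so δQ = 0.121 × 5.225e+07 = 6.32e+06.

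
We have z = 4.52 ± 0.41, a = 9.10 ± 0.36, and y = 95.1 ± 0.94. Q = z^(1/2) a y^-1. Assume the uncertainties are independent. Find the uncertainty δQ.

Products/powers → add relative errors in quadrature, weighted by exponent:
  (½·δz/z)² = (0.5×0.0907)² = 0.00206;  (1·δa/a)² = (1×0.0396)² = 0.00157;  (-1·δy/y)² = (-1×0.00988)² = 9.77e-05
δQ/Q = √(0.00372) = 0.0610
Q = 0.203, so δQ = 0.0610 × 0.203 = 0.0124.

0.0124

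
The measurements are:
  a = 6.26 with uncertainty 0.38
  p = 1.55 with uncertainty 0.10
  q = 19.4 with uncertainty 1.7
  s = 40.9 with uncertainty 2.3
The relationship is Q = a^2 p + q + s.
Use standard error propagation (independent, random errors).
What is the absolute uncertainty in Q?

Let w = a^2·p = 60.7. δw/w = √((2·δa/a)² + (1·δp/p)²) = √(0.0147 + 0.00416) = 0.137, so δw = 8.35.
Q = w + q + s: δQ = √(δw² + δq² + δs²) = √(69.7 + 2.89 + 5.29) = 8.83

8.83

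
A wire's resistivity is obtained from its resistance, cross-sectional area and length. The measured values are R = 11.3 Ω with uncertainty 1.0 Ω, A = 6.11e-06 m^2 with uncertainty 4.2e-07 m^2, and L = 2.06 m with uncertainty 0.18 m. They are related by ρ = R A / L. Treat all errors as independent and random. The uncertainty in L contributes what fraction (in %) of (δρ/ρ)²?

37.8%

(δρ/ρ)² = (1·δR/R)² + (1·δA/A)² + (-1·δL/L)²
  R term: (1×0.0885)² = 0.00783
  A term: (1×0.0687)² = 0.00473
  L term: (-1×0.0874)² = 0.00764
Total = 0.0202. Share from L = 0.00764/0.0202 = 0.378.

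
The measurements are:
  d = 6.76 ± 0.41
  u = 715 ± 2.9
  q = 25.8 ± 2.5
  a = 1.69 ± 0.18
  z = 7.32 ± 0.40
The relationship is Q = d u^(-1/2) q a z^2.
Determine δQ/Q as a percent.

Since Q is a product/quotient, work with relative uncertainties:
  (1·δd/d)² = (1×0.0607)² = 0.00368;  (−½·δu/u)² = (-0.5×0.00406)² = 4.11e-06;  (1·δq/q)² = (1×0.0969)² = 0.00939;  (1·δa/a)² = (1×0.107)² = 0.0113;  (2·δz/z)² = (2×0.0546)² = 0.0119
δQ/Q = √(0.0364) = 0.191

19.1%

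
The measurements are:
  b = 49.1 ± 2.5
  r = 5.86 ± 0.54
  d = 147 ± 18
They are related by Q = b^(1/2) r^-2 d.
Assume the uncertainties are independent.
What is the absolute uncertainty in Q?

6.68

Relative error in a monomial: (δQ/Q)² = Σ (nᵢ · δxᵢ/xᵢ)².
  (½·δb/b)² = (0.5×0.0509)² = 0.000648;  (-2·δr/r)² = (-2×0.0922)² = 0.0340;  (1·δd/d)² = (1×0.122)² = 0.0150
δQ/Q = √(0.0496) = 0.223
Q = 30.0, so δQ = 0.223 × 30.0 = 6.68.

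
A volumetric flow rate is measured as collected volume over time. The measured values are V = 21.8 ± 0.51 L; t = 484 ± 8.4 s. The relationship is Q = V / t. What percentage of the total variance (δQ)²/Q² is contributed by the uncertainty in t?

(δQ/Q)² = (1·δV/V)² + (-1·δt/t)²
  V term: (1×0.0234)² = 0.000547
  t term: (-1×0.0174)² = 0.000301
Total = 0.000849. Share from t = 0.000301/0.000849 = 0.355.

35.5%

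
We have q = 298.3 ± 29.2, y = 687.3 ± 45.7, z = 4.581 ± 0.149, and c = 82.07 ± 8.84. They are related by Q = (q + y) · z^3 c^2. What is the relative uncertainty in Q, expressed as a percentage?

Let u = q + y = 985.6. δu = √(δq² + δy²) = √(853 + 2090) = 54.2, so δu/u = 0.0550.
Q is then a monomial in u, z, c:
δQ/Q = √((δu/u)² + (3·δz/z)² + (2·δc/c)²) = √(0.00303 + 0.00952 + 0.0464) = 0.243

24.3%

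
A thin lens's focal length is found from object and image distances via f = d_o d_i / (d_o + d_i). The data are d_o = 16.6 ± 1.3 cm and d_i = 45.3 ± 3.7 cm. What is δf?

∂f/∂d_o = (d_i/(d_o+d_i))² = 0.536;  ∂f/∂d_i = (d_o/(d_o+d_i))² = 0.0719
δf = √((∂f/∂d_o · δd_o)² + (∂f/∂d_i · δd_i)²) = √(0.485 + 0.0708) = 0.745 cm

0.745 cm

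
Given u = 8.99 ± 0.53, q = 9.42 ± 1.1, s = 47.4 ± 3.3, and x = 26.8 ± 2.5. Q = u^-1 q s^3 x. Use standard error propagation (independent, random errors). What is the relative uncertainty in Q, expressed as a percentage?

Q is a product of powers, so relative uncertainties combine in quadrature:
  (-1·δu/u)² = (-1×0.0590)² = 0.00348;  (1·δq/q)² = (1×0.117)² = 0.0136;  (3·δs/s)² = (3×0.0696)² = 0.0436;  (1·δx/x)² = (1×0.0933)² = 0.00870
δQ/Q = √(0.0694) = 0.264

26.4%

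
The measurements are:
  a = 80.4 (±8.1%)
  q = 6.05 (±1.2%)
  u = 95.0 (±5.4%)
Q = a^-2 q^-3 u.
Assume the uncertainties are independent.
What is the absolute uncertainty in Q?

Relative error in a monomial: (δQ/Q)² = Σ (nᵢ · δxᵢ/xᵢ)².
  (-2·δa/a)² = (-2×0.0810)² = 0.0262;  (-3·δq/q)² = (-3×0.0120)² = 0.00130;  (1·δu/u)² = (1×0.0540)² = 0.00292
δQ/Q = √(0.0305) = 0.175
Q = 6.64e-05, so δQ = 0.175 × 6.64e-05 = 1.16e-05.

1.16e-05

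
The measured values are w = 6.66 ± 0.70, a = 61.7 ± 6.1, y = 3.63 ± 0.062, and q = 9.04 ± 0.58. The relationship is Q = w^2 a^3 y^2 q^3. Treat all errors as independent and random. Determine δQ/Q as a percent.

41.3%

Since Q is a product/quotient, work with relative uncertainties:
  (2·δw/w)² = (2×0.105)² = 0.0442;  (3·δa/a)² = (3×0.0989)² = 0.0880;  (2·δy/y)² = (2×0.0171)² = 0.00117;  (3·δq/q)² = (3×0.0642)² = 0.0370
δQ/Q = √(0.170) = 0.413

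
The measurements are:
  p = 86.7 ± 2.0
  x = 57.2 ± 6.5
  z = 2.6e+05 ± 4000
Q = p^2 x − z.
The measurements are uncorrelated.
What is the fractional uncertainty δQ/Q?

0.311

Let w = p^2·x = 4.3e+05. δw/w = √((2·δp/p)² + (1·δx/x)²) = √(0.00213 + 0.0129) = 0.123, so δw = 52700.
Q = w − z: δQ = √(δw² + δz²) = √(2.78e+09 + 1.6e+07) = 52900
Q = 1.7e+05, so δQ/Q = 52900/1.7e+05 = 0.311.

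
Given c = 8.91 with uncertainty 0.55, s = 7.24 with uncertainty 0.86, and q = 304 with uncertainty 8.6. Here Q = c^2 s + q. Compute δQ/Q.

Let p = c^2·s = 575. δp/p = √((2·δc/c)² + (1·δs/s)²) = √(0.0152 + 0.0141) = 0.171, so δp = 98.5.
Q = p + q: δQ = √(δp² + δq²) = √(9700 + 74.0) = 98.8
Q = 879, so δQ/Q = 98.8/879 = 0.112.

0.112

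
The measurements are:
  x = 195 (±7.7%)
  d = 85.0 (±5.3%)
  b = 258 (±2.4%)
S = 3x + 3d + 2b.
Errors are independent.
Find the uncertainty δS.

48.6

Sums and differences: (δS)² = Σ (cᵢ δxᵢ)².
  (3·δx)² = 2030;  (3·δd)² = 183;  (2·δb)² = 153
δS = √(2370) = 48.6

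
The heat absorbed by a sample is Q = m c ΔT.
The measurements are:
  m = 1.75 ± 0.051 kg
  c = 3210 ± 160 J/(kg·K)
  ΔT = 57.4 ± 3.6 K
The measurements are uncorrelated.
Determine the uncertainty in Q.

Since Q is a product/quotient, work with relative uncertainties:
  (1·δm/m)² = (1×0.0291)² = 0.000849;  (1·δc/c)² = (1×0.0498)² = 0.00248;  (1·δΔT/ΔT)² = (1×0.0627)² = 0.00393
δQ/Q = √(0.00727) = 0.0852
Q = 3.22e+05 J, so δQ = 0.0852 × 3.22e+05 = 27500 J.

27500 J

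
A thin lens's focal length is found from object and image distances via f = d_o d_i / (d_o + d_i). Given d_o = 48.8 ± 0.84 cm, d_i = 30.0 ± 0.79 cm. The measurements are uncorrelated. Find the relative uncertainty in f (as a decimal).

0.0176

∂f/∂d_o = (d_i/(d_o+d_i))² = 0.145;  ∂f/∂d_i = (d_o/(d_o+d_i))² = 0.384
δf = √((∂f/∂d_o · δd_o)² + (∂f/∂d_i · δd_i)²) = √(0.0148 + 0.0918) = 0.327 cm
f = 18.6 cm, so δf/f = 0.327/18.6 = 0.0176.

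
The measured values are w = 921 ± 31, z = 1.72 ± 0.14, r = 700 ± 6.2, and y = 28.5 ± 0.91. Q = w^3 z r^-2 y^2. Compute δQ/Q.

0.146

Each factor contributes (exponent × relative error)² to (δQ/Q)²:
  (3·δw/w)² = (3×0.0337)² = 0.0102;  (1·δz/z)² = (1×0.0814)² = 0.00663;  (-2·δr/r)² = (-2×0.00886)² = 0.000314;  (2·δy/y)² = (2×0.0319)² = 0.00408
δQ/Q = √(0.0212) = 0.146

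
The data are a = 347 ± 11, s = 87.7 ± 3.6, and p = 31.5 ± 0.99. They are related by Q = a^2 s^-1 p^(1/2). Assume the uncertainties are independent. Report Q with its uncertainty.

7710 ± 594

Relative error in a monomial: (δQ/Q)² = Σ (nᵢ · δxᵢ/xᵢ)².
  (2·δa/a)² = (2×0.0317)² = 0.00402;  (-1·δs/s)² = (-1×0.0410)² = 0.00169;  (½·δp/p)² = (0.5×0.0314)² = 0.000247
δQ/Q = √(0.00595) = 0.0771
Q = 7710, so δQ = 0.0771 × 7710 = 594.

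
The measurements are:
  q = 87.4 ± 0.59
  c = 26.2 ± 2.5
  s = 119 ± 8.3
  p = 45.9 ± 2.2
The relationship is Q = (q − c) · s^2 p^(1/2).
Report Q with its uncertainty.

Let u = q − c = 61.2. δu = √(δq² + δc²) = √(0.348 + 6.25) = 2.57, so δu/u = 0.0420.
Q is then a monomial in u, s, p:
δQ/Q = √((δu/u)² + (2·δs/s)² + (½·δp/p)²) = √(0.00176 + 0.0195 + 0.000574) = 0.148
Q = 5.87e+06, so δQ = 0.148 × 5.87e+06 = 8.67e+05.

(5.87 ± 0.867) × 10^6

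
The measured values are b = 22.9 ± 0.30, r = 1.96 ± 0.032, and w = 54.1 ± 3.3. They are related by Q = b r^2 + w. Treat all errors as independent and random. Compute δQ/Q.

0.0318

Let p = b·r^2 = 88.0. δp/p = √((1·δb/b)² + (2·δr/r)²) = √(0.000172 + 0.00107) = 0.0352, so δp = 3.10.
Q = p + w: δQ = √(δp² + δw²) = √(9.58 + 10.9) = 4.52
Q = 142, so δQ/Q = 4.52/142 = 0.0318.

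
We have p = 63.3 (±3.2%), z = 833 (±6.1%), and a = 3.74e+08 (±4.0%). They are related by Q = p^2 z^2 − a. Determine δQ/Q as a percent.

15.9%

Let w = p^2·z^2 = 2.78e+09. δw/w = √((2·δp/p)² + (2·δz/z)²) = √(0.00410 + 0.0149) = 0.138, so δw = 3.83e+08.
Q = w − a: δQ = √(δw² + δa²) = √(1.47e+17 + 2.24e+14) = 3.83e+08
Q = 2.41e+09, so δQ/Q = 3.83e+08/2.41e+09 = 0.159.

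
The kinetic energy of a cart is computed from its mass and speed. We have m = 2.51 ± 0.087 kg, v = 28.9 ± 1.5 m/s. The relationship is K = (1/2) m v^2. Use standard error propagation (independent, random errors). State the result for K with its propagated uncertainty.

1050 ± 115 J

Each factor contributes (exponent × relative error)² to (δK/K)²:
  (1·δm/m)² = (1×0.0347)² = 0.00120;  (2·δv/v)² = (2×0.0519)² = 0.0108
δK/K = √(0.0120) = 0.109
K = 1050 J, so δK = 0.109 × 1050 = 115 J.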